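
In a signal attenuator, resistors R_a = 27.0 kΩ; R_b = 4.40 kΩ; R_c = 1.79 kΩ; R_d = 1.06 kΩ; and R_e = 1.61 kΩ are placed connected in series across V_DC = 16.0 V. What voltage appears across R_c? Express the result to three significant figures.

V ≈ 0.799 V

ΣR = 27.0 + 4.40 + 1.79 + 1.06 + 1.61 = 35.86 kΩ.
By the voltage-divider rule, V = 16.0 × 1.790/35.86 = 0.7987 V.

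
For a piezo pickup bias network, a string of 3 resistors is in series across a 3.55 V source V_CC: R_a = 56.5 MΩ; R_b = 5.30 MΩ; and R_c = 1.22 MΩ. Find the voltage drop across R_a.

ΣR = 56.5 + 5.30 + 1.22 = 63.02 MΩ.
Voltage divider: V = V_CC · (56.50 / 63.02) = 3.55 × 0.8965 = 3.183 V.

V ≈ 3.18 V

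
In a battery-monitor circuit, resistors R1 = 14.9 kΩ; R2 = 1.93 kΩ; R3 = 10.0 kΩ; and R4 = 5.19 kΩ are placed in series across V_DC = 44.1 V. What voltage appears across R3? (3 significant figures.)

V ≈ 13.8 V

Total series resistance ΣR = 14.9 + 1.93 + 10.0 + 5.19 = 32.02 kΩ.
Voltage divider: V = V_DC · (10.00 / 32.02) = 44.1 × 0.3123 = 13.77 V.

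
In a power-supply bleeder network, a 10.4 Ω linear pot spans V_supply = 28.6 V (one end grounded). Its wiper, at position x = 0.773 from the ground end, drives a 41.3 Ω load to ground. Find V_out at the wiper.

V_out ≈ 21.2 V

The pot divides into 2.361 Ω above the wiper and 8.039 Ω below.
Lower segment in parallel with the load: 8.039 ‖ 41.3 = 6.729 Ω.
Loaded-divider output: V_out = 28.6 × 0.7403 = 21.17 V.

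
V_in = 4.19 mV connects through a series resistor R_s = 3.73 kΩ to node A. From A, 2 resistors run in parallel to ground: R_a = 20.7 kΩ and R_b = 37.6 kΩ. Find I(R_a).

I ≈ 0.158 µA

Equivalent of the parallel group: R_p = 13.35 kΩ.
Node voltage V_A = V_in · R_p/(R_s + R_p) = 4.19 × 0.7816 = 3.275 mV.
I(R_a) = V_A / R_a = 3.275/20.7 = 0.1582 µA.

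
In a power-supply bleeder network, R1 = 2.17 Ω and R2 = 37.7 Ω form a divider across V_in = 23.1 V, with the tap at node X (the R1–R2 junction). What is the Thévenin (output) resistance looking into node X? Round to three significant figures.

R_th ≈ 2.05 Ω

Looking into X with the source shorted: R_th = R1·R2/(R1+R2) = 2.170 × 37.7/39.87 = 2.052 Ω.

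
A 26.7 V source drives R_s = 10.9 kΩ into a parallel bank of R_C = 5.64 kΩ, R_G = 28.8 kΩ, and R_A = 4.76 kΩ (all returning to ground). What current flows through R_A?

Equivalent of the parallel group: R_p = 2.369 kΩ.
V_A = 26.7 × 2.369/13.27 = 4.767 V.
Branch current I = V_A/R_A = 4.767/4.76 = 1.001 mA.
(Check via current divider: I_total = 2.012 mA; share G_k/ΣG = 0.4977 → same result.)

I ≈ 1.00 mA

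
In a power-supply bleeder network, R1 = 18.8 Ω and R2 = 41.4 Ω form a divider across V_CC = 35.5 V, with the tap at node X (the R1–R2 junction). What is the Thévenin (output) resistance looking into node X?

With V_CC suppressed (replaced by a short), R_th = R1 ‖ R2 = (18.80 × 41.4)/(18.80 + 41.4) = 12.93 Ω.

R_th ≈ 12.9 Ω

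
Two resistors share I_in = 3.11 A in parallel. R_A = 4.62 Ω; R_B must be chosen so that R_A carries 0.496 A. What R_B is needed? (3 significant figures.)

R_B ≈ 0.877 Ω

Two-branch current divider: I_A = I_in · R_B/(R_A + R_B).
With f = 0.1595, R_B = R_A · f/(1−f) = 4.62 × 0.1897 = 0.8766 Ω.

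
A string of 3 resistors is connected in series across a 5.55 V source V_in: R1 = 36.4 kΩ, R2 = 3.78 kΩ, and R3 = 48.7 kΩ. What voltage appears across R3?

Series total: ΣR = 36.4 + 3.78 + 48.7 = 88.88 kΩ.
By the voltage-divider rule, V = 5.55 × 48.70/88.88 = 3.041 V.

V ≈ 3.04 V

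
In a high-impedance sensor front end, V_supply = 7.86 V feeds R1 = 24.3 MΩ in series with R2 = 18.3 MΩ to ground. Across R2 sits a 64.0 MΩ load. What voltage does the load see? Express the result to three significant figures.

R2 ‖ R_L = (18.3 × 64.0)/(18.3 + 64.0) = 14.23 MΩ.
Now apply the divider: V_out = 7.86 × 0.3693 = 2.903 V.

V_out ≈ 2.90 V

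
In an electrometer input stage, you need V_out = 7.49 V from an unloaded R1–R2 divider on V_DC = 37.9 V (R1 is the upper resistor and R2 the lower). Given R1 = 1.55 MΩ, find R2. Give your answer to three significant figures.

R2 ≈ 0.382 MΩ

The divider ratio is R2/(R1+R2) = 7.49/37.9 = 0.1976.
Rearranging, R2 = R1·k/(1−k) = 1.55 × 0.2463 = 0.3818 MΩ.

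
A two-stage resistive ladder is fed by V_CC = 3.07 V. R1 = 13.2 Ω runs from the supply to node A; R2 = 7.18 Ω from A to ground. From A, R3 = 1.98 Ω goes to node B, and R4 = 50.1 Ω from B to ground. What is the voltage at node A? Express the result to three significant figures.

Looking into the second stage from A: R3 + R4 = 52.08 Ω appears in parallel with R2.
R2 ‖ (R3+R4) = 6.310 Ω.
So V_A = 3.07 × 0.3234 = 0.9929 V.

V_A ≈ 0.993 V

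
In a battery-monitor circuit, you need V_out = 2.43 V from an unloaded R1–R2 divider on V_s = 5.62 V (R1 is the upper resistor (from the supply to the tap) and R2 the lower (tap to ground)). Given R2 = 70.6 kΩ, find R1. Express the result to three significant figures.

Required fraction k = V_out/V_s = 0.4324.
Rearranging, R1 = R2·(1−k)/k = 70.6 × 1.313 = 92.68 kΩ.

R1 ≈ 92.7 kΩ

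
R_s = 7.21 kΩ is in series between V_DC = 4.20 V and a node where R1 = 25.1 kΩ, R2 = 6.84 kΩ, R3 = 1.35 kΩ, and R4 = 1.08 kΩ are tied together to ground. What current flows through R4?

Equivalent of the parallel group: R_p = 0.5398 kΩ.
V_A by voltage divider: V_A = 4.20 × 0.5398/(7.21 + 0.5398) = 0.2925 V.
I(R4) = V_A / R4 = 0.2925/1.08 = 0.2709 mA.

I ≈ 0.271 mA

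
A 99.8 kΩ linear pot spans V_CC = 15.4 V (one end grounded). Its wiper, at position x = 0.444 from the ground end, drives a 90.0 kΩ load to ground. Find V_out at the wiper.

V_out ≈ 5.37 V

The pot divides into 55.49 kΩ above the wiper and 44.31 kΩ below.
(x·R_p) ‖ R_L = 29.69 kΩ.
Then V_out = V_CC · 29.69/(55.49 + 29.69) = 5.368 V.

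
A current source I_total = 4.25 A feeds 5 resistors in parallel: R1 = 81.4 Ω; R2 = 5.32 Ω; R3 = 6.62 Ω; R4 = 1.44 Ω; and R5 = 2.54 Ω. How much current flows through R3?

I ≈ 0.446 A

ΣG = 1/81.4 + 1/5.32 + 1/6.62 + 1/1.44 + 1/2.54 = 1.439.
R3 takes the fraction G_k/ΣG = 0.1511/1.439 = 0.1049, so I = 4.25 × 0.1049 = 0.4460 A.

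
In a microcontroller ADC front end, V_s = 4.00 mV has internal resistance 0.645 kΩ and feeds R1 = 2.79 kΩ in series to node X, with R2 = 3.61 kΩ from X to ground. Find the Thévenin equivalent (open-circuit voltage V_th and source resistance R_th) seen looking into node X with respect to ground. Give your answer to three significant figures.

V_th ≈ 2.05 mV, R_th ≈ 1.76 kΩ

R1' = 0.645 + 2.79 = 3.435 kΩ (source resistance + R1).
Open-circuit (no load on X): V_th = V_s · R2/(R1' + R2) = 4.00 × 3.61/(3.435 + 3.61) = 2.050 mV.
With V_s suppressed (replaced by a short), R_th = R1' ‖ R2 = (3.435 × 3.61)/(3.435 + 3.61) = 1.760 kΩ.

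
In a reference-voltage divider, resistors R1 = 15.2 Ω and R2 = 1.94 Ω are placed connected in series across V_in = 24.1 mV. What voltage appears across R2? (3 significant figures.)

V ≈ 2.73 mV

Total series resistance ΣR = 15.2 + 1.94 = 17.14 Ω.
By the voltage-divider rule, V = 24.1 × 1.940/17.14 = 2.728 mV.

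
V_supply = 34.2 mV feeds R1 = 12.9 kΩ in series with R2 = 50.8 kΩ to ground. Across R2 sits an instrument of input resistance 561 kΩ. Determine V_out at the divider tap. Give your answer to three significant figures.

First combine the lower leg with the load: R2 ‖ R_L = 46.58 kΩ.
Now apply the divider: V_out = 34.2 × 0.7831 = 26.78 mV.

V_out ≈ 26.8 mV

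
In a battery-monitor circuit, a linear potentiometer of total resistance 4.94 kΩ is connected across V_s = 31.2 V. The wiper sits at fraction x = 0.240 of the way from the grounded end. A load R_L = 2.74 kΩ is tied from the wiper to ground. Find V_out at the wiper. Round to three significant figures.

Lower segment x·R_p = 1.186 kΩ; upper segment (1−x)·R_p = 3.754 kΩ.
Lower segment in parallel with the load: 1.186 ‖ 2.74 = 0.8275 kΩ.
Loaded-divider output: V_out = 31.2 × 0.1806 = 5.635 V.
(Unloaded: V_out = x·V_s = 7.49 V.)

V_out ≈ 5.63 V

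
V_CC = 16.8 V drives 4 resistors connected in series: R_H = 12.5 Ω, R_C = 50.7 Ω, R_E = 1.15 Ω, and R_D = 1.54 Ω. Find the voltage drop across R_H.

V ≈ 3.19 V

Series total: ΣR = 12.5 + 50.7 + 1.15 + 1.54 = 65.89 Ω.
By the voltage-divider rule, V = 16.8 × 12.50/65.89 = 3.187 V.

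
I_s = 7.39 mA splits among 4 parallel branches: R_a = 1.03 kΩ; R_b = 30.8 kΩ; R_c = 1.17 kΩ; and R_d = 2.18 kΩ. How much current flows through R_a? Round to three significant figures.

I ≈ 3.10 mA

Conductances: ΣG = 1/1.03 + 1/30.8 + 1/1.17 + 1/2.18 = 2.317 (1/kΩ).
By the current-divider rule, I = I_s · G_k/ΣG = 7.39 × 0.4191 = 3.097 mA.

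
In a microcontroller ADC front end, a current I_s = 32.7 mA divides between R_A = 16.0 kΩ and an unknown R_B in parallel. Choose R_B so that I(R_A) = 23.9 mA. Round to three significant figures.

R_B ≈ 43.5 kΩ

In a two-way split, I_A/I_s = R_B/(R_A + R_B).
With f = 0.7309, R_B = R_A · f/(1−f) = 16.0 × 2.716 = 43.45 kΩ.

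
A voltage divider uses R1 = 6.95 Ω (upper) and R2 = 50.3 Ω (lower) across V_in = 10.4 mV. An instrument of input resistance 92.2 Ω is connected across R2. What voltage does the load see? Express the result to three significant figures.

R2 ‖ R_L = (50.3 × 92.2)/(50.3 + 92.2) = 32.54 Ω.
Voltage divider with the loaded lower leg: V_out = 10.4 × 32.54/(6.95 + 32.54) = 10.4 × 0.8240 = 8.570 mV.

V_out ≈ 8.57 mV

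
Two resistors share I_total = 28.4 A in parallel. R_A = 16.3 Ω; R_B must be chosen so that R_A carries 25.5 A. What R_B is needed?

Two-branch current divider: I_A = I_total · R_B/(R_A + R_B).
With f = 0.8979, R_B = R_A · f/(1−f) = 16.3 × 8.793 = 143.3 Ω.

R_B ≈ 143 Ω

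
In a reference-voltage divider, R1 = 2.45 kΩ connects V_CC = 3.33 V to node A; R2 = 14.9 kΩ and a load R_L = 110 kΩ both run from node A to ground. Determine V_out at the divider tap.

R2 ‖ R_L = (14.9 × 110)/(14.9 + 110) = 13.12 kΩ.
Voltage divider with the loaded lower leg: V_out = 3.33 × 13.12/(2.45 + 13.12) = 3.33 × 0.8427 = 2.806 V.

V_out ≈ 2.81 V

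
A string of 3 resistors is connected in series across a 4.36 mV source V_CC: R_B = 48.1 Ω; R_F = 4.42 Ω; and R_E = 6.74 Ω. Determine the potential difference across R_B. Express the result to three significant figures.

Series total: ΣR = 48.1 + 4.42 + 6.74 = 59.26 Ω.
Voltage divider: V = V_CC · (48.10 / 59.26) = 4.36 × 0.8117 = 3.539 mV.

V ≈ 3.54 mV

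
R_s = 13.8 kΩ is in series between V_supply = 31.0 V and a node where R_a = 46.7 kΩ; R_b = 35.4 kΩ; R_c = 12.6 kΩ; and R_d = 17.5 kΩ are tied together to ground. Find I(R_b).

I ≈ 0.245 mA

Parallel bank: R_p = 1/(1/46.7 + 1/35.4 + 1/12.6 + 1/17.5) = 5.371 kΩ.
Node voltage V_A = V_supply · R_p/(R_s + R_p) = 31.0 × 0.2802 = 8.686 V.
I(R_b) = V_A / R_b = 8.686/35.4 = 0.2454 mA.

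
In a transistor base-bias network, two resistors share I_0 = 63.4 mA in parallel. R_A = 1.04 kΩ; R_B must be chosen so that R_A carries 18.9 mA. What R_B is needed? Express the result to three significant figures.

R_B ≈ 0.442 kΩ

The fraction through R_A equals R_B/(R_A+R_B).
With f = 0.2981, R_B = R_A · f/(1−f) = 1.04 × 0.4247 = 0.4417 kΩ.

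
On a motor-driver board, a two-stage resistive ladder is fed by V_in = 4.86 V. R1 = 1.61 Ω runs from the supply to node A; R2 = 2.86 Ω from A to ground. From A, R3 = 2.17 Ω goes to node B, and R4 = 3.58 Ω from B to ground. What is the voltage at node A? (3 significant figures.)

V_A ≈ 2.64 V

Looking into the second stage from A: R3 + R4 = 5.750 Ω appears in parallel with R2.
Effective lower resistance at A: R2 ‖ 5.750 = 1.910 Ω.
V_A = 4.86 × 1.910/(1.61 + 1.910) = 2.637 V.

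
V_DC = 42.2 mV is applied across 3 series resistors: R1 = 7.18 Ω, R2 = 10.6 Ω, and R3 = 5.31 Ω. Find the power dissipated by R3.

P ≈ 17.7 µW

Series current I = V_DC/ΣR = 42.2/23.09 = 1.828 mA.
P = I²R = 3.340 × 5.31 = 17.74 µW.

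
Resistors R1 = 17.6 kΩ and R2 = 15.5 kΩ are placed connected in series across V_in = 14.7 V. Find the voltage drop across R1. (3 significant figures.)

V ≈ 7.82 V

Series total: ΣR = 17.6 + 15.5 = 33.10 kΩ.
Voltage divider: V = V_in · (17.60 / 33.10) = 14.7 × 0.5317 = 7.816 V.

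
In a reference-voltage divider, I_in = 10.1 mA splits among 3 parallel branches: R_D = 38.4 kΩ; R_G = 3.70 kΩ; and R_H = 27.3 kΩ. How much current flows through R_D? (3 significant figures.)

Total conductance ΣG = 1/38.4 + 1/3.70 + 1/27.3 = 0.3329 (units of 1/kΩ).
R_D takes the fraction G_k/ΣG = 0.02604/0.3329 = 0.07822, so I = 10.1 × 0.07822 = 0.7900 mA.

I ≈ 0.790 mA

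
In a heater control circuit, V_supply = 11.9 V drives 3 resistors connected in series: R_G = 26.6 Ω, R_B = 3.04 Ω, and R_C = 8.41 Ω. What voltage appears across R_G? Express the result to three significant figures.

V ≈ 8.32 V

Total series resistance ΣR = 26.6 + 3.04 + 8.41 = 38.05 Ω.
Voltage divider: V = V_supply · (26.60 / 38.05) = 11.9 × 0.6991 = 8.319 V.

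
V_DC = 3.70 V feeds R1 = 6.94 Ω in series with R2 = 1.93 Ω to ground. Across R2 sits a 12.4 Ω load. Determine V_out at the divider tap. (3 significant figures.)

V_out ≈ 0.718 V

The load sits in parallel with R2, giving an effective lower resistance R2' = R2·R_L/(R2+R_L) = 1.670 Ω.
Voltage divider with the loaded lower leg: V_out = 3.70 × 1.670/(6.94 + 1.670) = 3.70 × 0.1940 = 0.7177 V.
(Unloaded it would be 0.805 V; the load pulls it down.)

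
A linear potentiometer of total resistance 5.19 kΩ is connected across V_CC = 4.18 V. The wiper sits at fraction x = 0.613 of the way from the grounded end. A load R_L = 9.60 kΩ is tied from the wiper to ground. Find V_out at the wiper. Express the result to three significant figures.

V_out ≈ 2.27 V

Split the track: R_lower = x·R_p = 3.181 kΩ, R_upper = (1−x)·R_p = 2.009 kΩ.
R_L loads the lower segment: effective lower R = 2.390 kΩ.
Loaded-divider output: V_out = 4.18 × 0.5433 = 2.271 V.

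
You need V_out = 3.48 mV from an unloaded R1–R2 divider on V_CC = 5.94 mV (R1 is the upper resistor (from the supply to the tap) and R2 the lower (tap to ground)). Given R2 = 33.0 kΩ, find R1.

R1 ≈ 23.3 kΩ

The divider ratio is R2/(R1+R2) = 3.48/5.94 = 0.5859.
So R1 = R2 · (V_CC/V_out − 1) = 33.0 × (5.94/3.48 − 1) = 33.0 × 0.7069 = 23.33 kΩ.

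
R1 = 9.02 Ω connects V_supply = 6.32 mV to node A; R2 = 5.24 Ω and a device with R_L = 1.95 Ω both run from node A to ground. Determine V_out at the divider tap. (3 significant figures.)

First combine the lower leg with the load: R2 ‖ R_L = 1.421 Ω.
Voltage divider with the loaded lower leg: V_out = 6.32 × 1.421/(9.02 + 1.421) = 6.32 × 0.1361 = 0.8602 mV.
(Unloaded it would be 2.32 mV; the load pulls it down.)

V_out ≈ 0.860 mV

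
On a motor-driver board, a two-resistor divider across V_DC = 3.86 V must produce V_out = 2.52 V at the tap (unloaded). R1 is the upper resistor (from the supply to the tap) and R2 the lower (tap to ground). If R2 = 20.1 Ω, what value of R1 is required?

V_out/V_DC = R2/(R1+R2) = 0.6528.
So R1 = R2 · (V_DC/V_out − 1) = 20.1 × (3.86/2.52 − 1) = 20.1 × 0.5317 = 10.69 Ω.

R1 ≈ 10.7 Ω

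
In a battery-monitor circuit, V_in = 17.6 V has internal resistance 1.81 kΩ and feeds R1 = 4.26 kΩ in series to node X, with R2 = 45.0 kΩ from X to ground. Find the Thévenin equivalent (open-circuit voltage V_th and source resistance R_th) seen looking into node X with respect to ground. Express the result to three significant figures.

V_th ≈ 15.5 V, R_th ≈ 5.35 kΩ

R1' = 1.81 + 4.26 = 6.070 kΩ (source resistance + R1).
Open-circuit (no load on X): V_th = V_in · R2/(R1' + R2) = 17.6 × 45.0/(6.070 + 45.0) = 15.51 V.
Looking into X with the source shorted: R_th = R1'·R2/(R1'+R2) = 6.070 × 45.0/51.07 = 5.349 kΩ.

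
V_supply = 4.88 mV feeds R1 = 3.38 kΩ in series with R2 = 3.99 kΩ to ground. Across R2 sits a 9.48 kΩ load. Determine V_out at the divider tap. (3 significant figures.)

V_out ≈ 2.21 mV

The load sits in parallel with R2, giving an effective lower resistance R2' = R2·R_L/(R2+R_L) = 2.808 kΩ.
Now apply the divider: V_out = 4.88 × 0.4538 = 2.214 mV.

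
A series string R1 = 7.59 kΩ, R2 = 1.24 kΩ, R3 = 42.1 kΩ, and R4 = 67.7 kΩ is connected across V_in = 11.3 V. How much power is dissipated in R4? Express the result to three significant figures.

P ≈ 0.614 mW

ΣR = 118.6 kΩ → I = 11.3/118.6 = 0.09525 mA.
P = I²R = 0.009073 × 67.7 = 0.6143 mW.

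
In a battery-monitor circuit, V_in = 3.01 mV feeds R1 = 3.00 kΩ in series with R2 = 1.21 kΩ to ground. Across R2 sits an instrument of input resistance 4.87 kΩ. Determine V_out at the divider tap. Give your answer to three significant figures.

First combine the lower leg with the load: R2 ‖ R_L = 0.9692 kΩ.
Now apply the divider: V_out = 3.01 × 0.2442 = 0.7350 mV.

V_out ≈ 0.735 mV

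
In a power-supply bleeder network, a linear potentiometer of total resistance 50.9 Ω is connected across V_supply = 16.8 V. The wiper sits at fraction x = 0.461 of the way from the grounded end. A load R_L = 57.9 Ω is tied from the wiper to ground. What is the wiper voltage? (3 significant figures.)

V_out ≈ 6.36 V

The pot divides into 27.44 Ω above the wiper and 23.46 Ω below.
Lower segment in parallel with the load: 23.46 ‖ 57.9 = 16.70 Ω.
V_out = 16.8 × 16.70/(27.44 + 16.70) = 6.356 V.
(Unloaded: V_out = x·V_supply = 7.74 V.)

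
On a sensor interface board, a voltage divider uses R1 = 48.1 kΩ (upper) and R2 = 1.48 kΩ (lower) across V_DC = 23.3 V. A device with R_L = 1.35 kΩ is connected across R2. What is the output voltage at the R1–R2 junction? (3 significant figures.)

First combine the lower leg with the load: R2 ‖ R_L = 0.7060 kΩ.
Then V_out = V_DC · R2'/(R1 + R2') = 23.3 × 0.7060/48.81 = 0.3370 V.
(Unloaded it would be 0.696 V; the load pulls it down.)

V_out ≈ 0.337 V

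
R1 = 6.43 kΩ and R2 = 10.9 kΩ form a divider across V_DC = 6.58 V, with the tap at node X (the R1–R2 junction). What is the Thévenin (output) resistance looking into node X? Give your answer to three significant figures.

R_th ≈ 4.04 kΩ

Zeroing V_DC shorts the top of R1 to ground, so R_th = R1 ‖ R2 = 4.044 kΩ.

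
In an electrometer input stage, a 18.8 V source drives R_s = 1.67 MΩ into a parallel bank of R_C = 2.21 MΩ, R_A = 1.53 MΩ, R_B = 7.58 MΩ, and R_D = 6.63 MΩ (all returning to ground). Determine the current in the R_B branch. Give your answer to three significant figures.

I ≈ 0.747 µA

Parallel bank: R_p = 1/(1/2.21 + 1/1.53 + 1/7.58 + 1/6.63) = 0.7200 MΩ.
Node voltage V_A = V_in · R_p/(R_s + R_p) = 18.8 × 0.3013 = 5.664 V.
I(R_B) = V_A / R_B = 5.664/7.58 = 0.7472 µA.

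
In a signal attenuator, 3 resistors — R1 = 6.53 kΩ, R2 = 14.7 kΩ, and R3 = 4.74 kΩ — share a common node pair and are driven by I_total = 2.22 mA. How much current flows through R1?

I ≈ 0.787 mA

Total conductance ΣG = 1/6.53 + 1/14.7 + 1/4.74 = 0.4321 (units of 1/kΩ).
Current divider: I(R1) = I_total · G_k/ΣG = 2.22 × (0.1531/0.4321) = 2.22 × 0.3544 = 0.7867 mA.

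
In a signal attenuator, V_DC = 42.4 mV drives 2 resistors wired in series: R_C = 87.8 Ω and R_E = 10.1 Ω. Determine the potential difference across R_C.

V ≈ 38.0 mV

Total series resistance ΣR = 87.8 + 10.1 = 97.90 Ω.
Voltage divider: V = V_DC · (87.80 / 97.90) = 42.4 × 0.8968 = 38.03 mV.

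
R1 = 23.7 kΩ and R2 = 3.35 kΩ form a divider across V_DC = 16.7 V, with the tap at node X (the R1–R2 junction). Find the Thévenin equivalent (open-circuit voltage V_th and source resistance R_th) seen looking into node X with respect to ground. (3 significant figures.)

V_th ≈ 2.07 V, R_th ≈ 2.94 kΩ

With X open, the divider is unloaded: V_th = 16.7 × 3.35/27.05 = 2.068 V.
Zeroing V_DC shorts the top of R1 to ground, so R_th = R1 ‖ R2 = 2.935 kΩ.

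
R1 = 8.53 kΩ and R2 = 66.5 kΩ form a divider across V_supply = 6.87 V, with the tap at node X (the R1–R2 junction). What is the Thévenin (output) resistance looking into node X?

Zeroing V_supply shorts the top of R1 to ground, so R_th = R1 ‖ R2 = 7.560 kΩ.

R_th ≈ 7.56 kΩ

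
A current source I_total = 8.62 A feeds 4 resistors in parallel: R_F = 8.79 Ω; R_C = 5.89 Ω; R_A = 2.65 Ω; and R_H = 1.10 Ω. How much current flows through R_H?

ΣG = 1/8.79 + 1/5.89 + 1/2.65 + 1/1.10 = 1.570.
By the current-divider rule, I = I_total · G_k/ΣG = 8.62 × 0.5790 = 4.991 A.

I ≈ 4.99 A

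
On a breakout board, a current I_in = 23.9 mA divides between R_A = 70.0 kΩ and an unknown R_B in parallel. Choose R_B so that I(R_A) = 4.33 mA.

Two-branch current divider: I_A = I_in · R_B/(R_A + R_B).
With f = 0.1812, R_B = R_A · f/(1−f) = 70.0 × 0.2213 = 15.49 kΩ.

R_B ≈ 15.5 kΩ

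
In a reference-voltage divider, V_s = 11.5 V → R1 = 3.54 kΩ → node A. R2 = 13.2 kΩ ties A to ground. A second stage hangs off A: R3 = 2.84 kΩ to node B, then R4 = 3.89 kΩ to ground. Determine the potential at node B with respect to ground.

V_B ≈ 3.70 V

Looking into the second stage from A: R3 + R4 = 6.730 kΩ appears in parallel with R2.
Effective lower resistance at A: R2 ‖ 6.730 = 4.457 kΩ.
V_A = 11.5 × 4.457/(3.54 + 4.457) = 6.410 V.
Then the unloaded second divider: V_B = V_A × R4/(R3+R4) = 6.410 × 0.5780 = 3.705 V.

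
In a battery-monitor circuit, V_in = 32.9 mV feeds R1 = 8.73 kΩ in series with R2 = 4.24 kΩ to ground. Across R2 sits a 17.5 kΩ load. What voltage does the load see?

The load sits in parallel with R2, giving an effective lower resistance R2' = R2·R_L/(R2+R_L) = 3.413 kΩ.
Now apply the divider: V_out = 32.9 × 0.2811 = 9.247 mV.

V_out ≈ 9.25 mV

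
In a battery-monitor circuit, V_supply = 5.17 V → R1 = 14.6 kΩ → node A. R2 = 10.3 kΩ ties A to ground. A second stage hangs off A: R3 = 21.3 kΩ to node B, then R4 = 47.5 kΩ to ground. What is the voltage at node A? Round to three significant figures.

V_A ≈ 1.97 V

The second stage (R3 + R4 = 68.80 kΩ) loads node A in parallel with R2.
R2 ‖ (R3+R4) = 8.959 kΩ.
V_A = 5.17 × 8.959/(14.6 + 8.959) = 1.966 V.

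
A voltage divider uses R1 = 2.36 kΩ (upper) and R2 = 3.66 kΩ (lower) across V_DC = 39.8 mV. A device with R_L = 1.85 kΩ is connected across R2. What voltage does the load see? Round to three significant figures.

V_out ≈ 13.6 mV

The load sits in parallel with R2, giving an effective lower resistance R2' = R2·R_L/(R2+R_L) = 1.229 kΩ.
Voltage divider with the loaded lower leg: V_out = 39.8 × 1.229/(2.36 + 1.229) = 39.8 × 0.3424 = 13.63 mV.
(Unloaded it would be 24.2 mV; the load pulls it down.)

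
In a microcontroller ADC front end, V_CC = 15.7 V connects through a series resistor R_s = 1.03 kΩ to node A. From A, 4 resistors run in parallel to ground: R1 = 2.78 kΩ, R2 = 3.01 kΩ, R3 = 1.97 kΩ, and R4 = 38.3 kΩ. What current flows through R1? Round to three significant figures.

I ≈ 2.50 mA

Combine the parallel branches: R_p = (1/2.78 + 1/3.01 + 1/1.97 + 1/38.3)⁻¹ = 0.8159 kΩ.
V_A = 15.7 × 0.8159/1.846 = 6.939 V.
Branch current I = V_A/R1 = 6.939/2.78 = 2.496 mA.
(Equivalently: I_total = 8.505 mA, then current-divider fraction G_k/ΣG = 0.2935.)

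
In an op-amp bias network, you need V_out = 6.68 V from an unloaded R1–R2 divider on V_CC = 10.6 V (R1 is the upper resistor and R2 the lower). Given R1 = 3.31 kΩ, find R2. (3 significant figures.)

R2 ≈ 5.64 kΩ

Required fraction k = V_out/V_CC = 0.6302.
So R2 = R1 · V_out/(V_CC − V_out) = 3.31 × 6.68/(10.6 − 6.68) = 3.31 × 1.704 = 5.641 kΩ.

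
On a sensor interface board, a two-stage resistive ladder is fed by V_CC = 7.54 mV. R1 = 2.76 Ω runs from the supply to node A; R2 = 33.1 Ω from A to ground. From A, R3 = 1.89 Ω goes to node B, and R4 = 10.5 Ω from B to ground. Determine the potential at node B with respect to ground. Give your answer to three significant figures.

The second stage (R3 + R4 = 12.39 Ω) loads node A in parallel with R2.
Effective lower resistance at A: R2 ‖ 12.39 = 9.015 Ω.
V_A = 7.54 × 9.015/(2.76 + 9.015) = 5.773 mV.
Then the unloaded second divider: V_B = V_A × R4/(R3+R4) = 5.773 × 0.8475 = 4.892 mV.

V_B ≈ 4.89 mV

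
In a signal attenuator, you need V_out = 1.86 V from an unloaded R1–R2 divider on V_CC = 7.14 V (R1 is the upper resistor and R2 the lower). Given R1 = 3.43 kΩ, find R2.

V_out/V_CC = R2/(R1+R2) = 0.2605.
So R2 = R1 · V_out/(V_CC − V_out) = 3.43 × 1.86/(7.14 − 1.86) = 3.43 × 0.3523 = 1.208 kΩ.

R2 ≈ 1.21 kΩ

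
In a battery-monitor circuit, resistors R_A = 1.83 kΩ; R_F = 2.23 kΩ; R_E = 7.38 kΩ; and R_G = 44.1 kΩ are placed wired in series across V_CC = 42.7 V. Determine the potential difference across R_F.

V ≈ 1.71 V

Series total: ΣR = 1.83 + 2.23 + 7.38 + 44.1 = 55.54 kΩ.
Voltage divider: V = V_CC · (2.230 / 55.54) = 42.7 × 0.04015 = 1.714 V.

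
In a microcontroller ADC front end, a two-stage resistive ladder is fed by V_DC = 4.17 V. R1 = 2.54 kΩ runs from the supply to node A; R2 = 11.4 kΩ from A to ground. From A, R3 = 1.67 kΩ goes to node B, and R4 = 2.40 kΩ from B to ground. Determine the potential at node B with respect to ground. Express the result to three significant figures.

V_B ≈ 1.33 V

Looking into the second stage from A: R3 + R4 = 4.070 kΩ appears in parallel with R2.
R2 ‖ (R3+R4) = 2.999 kΩ.
V_A = 4.17 × 2.999/(2.54 + 2.999) = 2.258 V.
Stage 2 is unloaded, so V_B = V_A · R4/(R3+R4) = 2.258 × 2.40/4.070 = 1.331 V.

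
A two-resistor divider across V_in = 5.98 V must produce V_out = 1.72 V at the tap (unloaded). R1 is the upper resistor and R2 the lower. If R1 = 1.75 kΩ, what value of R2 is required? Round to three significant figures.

Required fraction k = V_out/V_in = 0.2876.
Rearranging, R2 = R1·k/(1−k) = 1.75 × 0.4038 = 0.7066 kΩ.

R2 ≈ 0.707 kΩ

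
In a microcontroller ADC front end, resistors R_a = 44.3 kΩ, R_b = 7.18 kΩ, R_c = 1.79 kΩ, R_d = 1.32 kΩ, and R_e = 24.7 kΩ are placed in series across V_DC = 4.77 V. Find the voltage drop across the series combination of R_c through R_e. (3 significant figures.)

V ≈ 1.67 V

Series total: ΣR = 44.3 + 7.18 + 1.79 + 1.32 + 24.7 = 79.29 kΩ.
R_{R_c..R_e} = 1.79 + 1.32 + 24.7 = 27.81 kΩ.
Voltage divider: V = V_DC · (27.81 / 79.29) = 4.77 × 0.3507 = 1.673 V.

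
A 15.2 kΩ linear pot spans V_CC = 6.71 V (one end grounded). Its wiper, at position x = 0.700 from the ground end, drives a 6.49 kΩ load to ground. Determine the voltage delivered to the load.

V_out ≈ 3.15 V

Lower segment x·R_p = 10.64 kΩ; upper segment (1−x)·R_p = 4.560 kΩ.
R_L loads the lower segment: effective lower R = 4.031 kΩ.
Loaded-divider output: V_out = 6.71 × 0.4692 = 3.148 V.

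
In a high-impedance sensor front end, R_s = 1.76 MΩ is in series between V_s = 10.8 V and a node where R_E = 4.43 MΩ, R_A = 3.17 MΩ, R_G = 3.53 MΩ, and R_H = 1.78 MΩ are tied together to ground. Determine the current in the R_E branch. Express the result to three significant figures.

Equivalent of the parallel group: R_p = 0.7214 MΩ.
V_A = 10.8 × 0.7214/2.481 = 3.140 V.
Branch current I = V_A/R_E = 3.140/4.43 = 0.7087 µA.

I ≈ 0.709 µA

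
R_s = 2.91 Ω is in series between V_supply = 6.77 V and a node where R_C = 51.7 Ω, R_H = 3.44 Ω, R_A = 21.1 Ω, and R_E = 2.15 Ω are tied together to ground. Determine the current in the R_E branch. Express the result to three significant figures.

Equivalent of the parallel group: R_p = 1.216 Ω.
V_A by voltage divider: V_A = 6.77 × 1.216/(2.91 + 1.216) = 1.995 V.
Branch current I = V_A/R_E = 1.995/2.15 = 0.9279 A.

I ≈ 0.928 A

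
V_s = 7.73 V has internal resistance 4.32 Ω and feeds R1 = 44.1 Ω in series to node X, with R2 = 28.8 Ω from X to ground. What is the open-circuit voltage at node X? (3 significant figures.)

V_th ≈ 2.88 V

R1' = 4.32 + 44.1 = 48.42 Ω (source resistance + R1).
With X open, the divider is unloaded: V_th = 7.73 × 28.8/77.22 = 2.883 V.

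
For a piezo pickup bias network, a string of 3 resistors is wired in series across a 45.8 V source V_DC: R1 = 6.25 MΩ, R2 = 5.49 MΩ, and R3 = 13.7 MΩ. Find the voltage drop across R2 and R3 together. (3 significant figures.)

V ≈ 34.5 V

Series total: ΣR = 6.25 + 5.49 + 13.7 = 25.44 MΩ.
R_{R2..R3} = 5.49 + 13.7 = 19.19 MΩ.
By the voltage-divider rule, V = 45.8 × 19.19/25.44 = 34.55 V.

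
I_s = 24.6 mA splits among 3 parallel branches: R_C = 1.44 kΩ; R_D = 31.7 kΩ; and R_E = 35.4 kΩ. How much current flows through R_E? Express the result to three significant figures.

I ≈ 0.921 mA

Conductances: ΣG = 1/1.44 + 1/31.7 + 1/35.4 = 0.7542 (1/kΩ).
Current divider: I(R_E) = I_s · G_k/ΣG = 24.6 × (0.02825/0.7542) = 24.6 × 0.03745 = 0.9213 mA.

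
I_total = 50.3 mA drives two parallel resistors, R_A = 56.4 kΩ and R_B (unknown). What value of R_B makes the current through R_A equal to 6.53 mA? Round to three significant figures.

Two-branch current divider: I_A = I_total · R_B/(R_A + R_B).
6.53/50.3 = R_B/(R_A + R_B) → R_B = R_A · (0.1298)/(1 − 0.1298) = 56.4 × 0.1492 = 8.414 kΩ.

R_B ≈ 8.41 kΩ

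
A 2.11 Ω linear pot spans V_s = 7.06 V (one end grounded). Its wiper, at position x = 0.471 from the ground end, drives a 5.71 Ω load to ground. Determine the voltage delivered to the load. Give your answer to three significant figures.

Lower segment x·R_p = 0.9938 Ω; upper segment (1−x)·R_p = 1.116 Ω.
R_L loads the lower segment: effective lower R = 0.8465 Ω.
V_out = 7.06 × 0.8465/(1.116 + 0.8465) = 3.045 V.
(Unloaded: V_out = x·V_s = 3.33 V.)

V_out ≈ 3.04 V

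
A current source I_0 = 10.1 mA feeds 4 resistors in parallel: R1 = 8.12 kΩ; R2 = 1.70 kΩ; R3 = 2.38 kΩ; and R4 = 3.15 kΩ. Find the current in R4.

I ≈ 2.21 mA

Total conductance ΣG = 1/8.12 + 1/1.70 + 1/2.38 + 1/3.15 = 1.449 (units of 1/kΩ).
By the current-divider rule, I = I_0 · G_k/ΣG = 10.1 × 0.2191 = 2.213 mA.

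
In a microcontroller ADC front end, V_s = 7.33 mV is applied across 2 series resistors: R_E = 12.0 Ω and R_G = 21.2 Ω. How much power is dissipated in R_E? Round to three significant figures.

The common current is I = 7.33/33.20 = 0.2208 mA.
P(R_E) = I²·R_E = (0.2208)² × 12.0 = 0.5849 µW.

P ≈ 0.585 µW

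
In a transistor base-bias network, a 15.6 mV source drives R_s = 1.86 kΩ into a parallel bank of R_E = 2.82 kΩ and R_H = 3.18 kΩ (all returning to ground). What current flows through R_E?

Combine the parallel branches: R_p = (1/2.82 + 1/3.18)⁻¹ = 1.495 kΩ.
V_A = 15.6 × 1.495/3.355 = 6.950 mV.
Branch current I = V_A/R_E = 6.950/2.82 = 2.465 µA.

I ≈ 2.46 µA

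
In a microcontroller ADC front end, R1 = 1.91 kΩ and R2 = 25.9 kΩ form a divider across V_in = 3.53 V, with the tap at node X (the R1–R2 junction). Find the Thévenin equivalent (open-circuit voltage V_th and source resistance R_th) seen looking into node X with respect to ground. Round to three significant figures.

V_th ≈ 3.29 V, R_th ≈ 1.78 kΩ

Open-circuit (no load on X): V_th = V_in · R2/(R1 + R2) = 3.53 × 25.9/(1.910 + 25.9) = 3.288 V.
With V_in suppressed (replaced by a short), R_th = R1 ‖ R2 = (1.910 × 25.9)/(1.910 + 25.9) = 1.779 kΩ.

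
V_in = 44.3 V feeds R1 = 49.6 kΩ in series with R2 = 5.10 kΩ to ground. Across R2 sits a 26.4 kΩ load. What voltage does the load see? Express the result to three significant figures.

V_out ≈ 3.51 V

The load sits in parallel with R2, giving an effective lower resistance R2' = R2·R_L/(R2+R_L) = 4.274 kΩ.
Voltage divider with the loaded lower leg: V_out = 44.3 × 4.274/(49.6 + 4.274) = 44.3 × 0.07934 = 3.515 V.
(Unloaded it would be 4.13 V; the load pulls it down.)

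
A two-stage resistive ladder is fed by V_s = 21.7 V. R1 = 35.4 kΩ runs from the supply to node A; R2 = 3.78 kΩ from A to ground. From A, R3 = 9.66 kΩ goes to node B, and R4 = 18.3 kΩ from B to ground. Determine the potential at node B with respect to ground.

V_B ≈ 1.22 V

Node A sees R2 in parallel with the series input of stage 2, R3 + R4 = 27.96 kΩ.
R2 ‖ (R3+R4) = 3.330 kΩ.
First divider: V_A = V_s · 3.330/(35.4 + 3.330) = 1.866 V.
V_B = V_A × 0.6545 = 1.221 V.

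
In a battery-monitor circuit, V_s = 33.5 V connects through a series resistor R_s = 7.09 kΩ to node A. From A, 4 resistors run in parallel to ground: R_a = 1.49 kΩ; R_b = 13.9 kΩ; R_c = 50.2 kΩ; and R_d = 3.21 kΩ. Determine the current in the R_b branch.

Equivalent of the parallel group: R_p = 0.9306 kΩ.
Node voltage V_A = V_s · R_p/(R_s + R_p) = 33.5 × 0.1160 = 3.887 V.
I(R_b) = V_A / R_b = 3.887/13.9 = 0.2796 mA.

I ≈ 0.280 mA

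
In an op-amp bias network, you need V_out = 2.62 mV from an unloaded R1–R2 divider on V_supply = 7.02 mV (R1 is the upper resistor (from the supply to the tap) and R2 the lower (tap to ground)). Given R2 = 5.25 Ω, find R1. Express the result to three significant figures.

R1 ≈ 8.82 Ω

The divider ratio is R2/(R1+R2) = 2.62/7.02 = 0.3732.
So R1 = R2 · (V_supply/V_out − 1) = 5.25 × (7.02/2.62 − 1) = 5.25 × 1.679 = 8.817 Ω.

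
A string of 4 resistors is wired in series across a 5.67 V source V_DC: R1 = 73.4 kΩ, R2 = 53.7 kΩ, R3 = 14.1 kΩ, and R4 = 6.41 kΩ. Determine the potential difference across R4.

V ≈ 0.246 V

ΣR = 73.4 + 53.7 + 14.1 + 6.41 = 147.6 kΩ.
By the voltage-divider rule, V = 5.67 × 6.410/147.6 = 0.2462 V.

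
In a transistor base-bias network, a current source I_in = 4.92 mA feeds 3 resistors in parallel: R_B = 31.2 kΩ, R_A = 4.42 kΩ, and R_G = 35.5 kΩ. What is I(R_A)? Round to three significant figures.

Conductances: ΣG = 1/31.2 + 1/4.42 + 1/35.5 = 0.2865 (1/kΩ).
Current divider: I(R_A) = I_in · G_k/ΣG = 4.92 × (0.2262/0.2865) = 4.92 × 0.7898 = 3.886 mA.

I ≈ 3.89 mA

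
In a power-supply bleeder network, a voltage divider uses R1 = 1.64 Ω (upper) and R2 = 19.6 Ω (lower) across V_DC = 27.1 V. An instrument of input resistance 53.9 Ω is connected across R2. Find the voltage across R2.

V_out ≈ 24.3 V

R2 ‖ R_L = (19.6 × 53.9)/(19.6 + 53.9) = 14.37 Ω.
Voltage divider with the loaded lower leg: V_out = 27.1 × 14.37/(1.64 + 14.37) = 27.1 × 0.8976 = 24.32 V.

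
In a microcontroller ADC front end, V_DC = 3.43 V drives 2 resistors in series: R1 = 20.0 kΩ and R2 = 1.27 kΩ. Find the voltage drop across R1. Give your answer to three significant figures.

V ≈ 3.23 V

ΣR = 20.0 + 1.27 = 21.27 kΩ.
V = V_DC · R/ΣR = 3.43 × 0.9403 = 3.225 V.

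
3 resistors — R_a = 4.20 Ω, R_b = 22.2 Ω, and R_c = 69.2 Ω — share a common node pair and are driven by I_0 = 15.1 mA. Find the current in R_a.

I ≈ 12.1 mA

Total conductance ΣG = 1/4.20 + 1/22.2 + 1/69.2 = 0.2976 (units of 1/Ω).
By the current-divider rule, I = I_0 · G_k/ΣG = 15.1 × 0.8001 = 12.08 mA.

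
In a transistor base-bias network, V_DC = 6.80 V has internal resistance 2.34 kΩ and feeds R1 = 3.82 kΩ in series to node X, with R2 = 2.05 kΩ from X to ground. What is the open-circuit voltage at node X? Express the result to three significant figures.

V_th ≈ 1.70 V

R1' = 2.34 + 3.82 = 6.160 kΩ (source resistance + R1).
With X open, the divider is unloaded: V_th = 6.80 × 2.05/8.210 = 1.698 V.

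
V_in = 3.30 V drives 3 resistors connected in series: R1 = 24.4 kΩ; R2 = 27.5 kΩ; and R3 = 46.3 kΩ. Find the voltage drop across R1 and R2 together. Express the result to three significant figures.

ΣR = 24.4 + 27.5 + 46.3 = 98.20 kΩ.
R_{R1..R2} = 24.4 + 27.5 = 51.90 kΩ.
Voltage divider: V = V_in · (51.90 / 98.20) = 3.30 × 0.5285 = 1.744 V.

V ≈ 1.74 V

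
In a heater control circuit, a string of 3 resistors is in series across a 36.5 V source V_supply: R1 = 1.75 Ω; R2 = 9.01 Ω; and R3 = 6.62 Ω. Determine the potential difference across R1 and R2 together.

ΣR = 1.75 + 9.01 + 6.62 = 17.38 Ω.
R_{R1..R2} = 1.75 + 9.01 = 10.76 Ω.
Voltage divider: V = V_supply · (10.76 / 17.38) = 36.5 × 0.6191 = 22.60 V.

V ≈ 22.6 V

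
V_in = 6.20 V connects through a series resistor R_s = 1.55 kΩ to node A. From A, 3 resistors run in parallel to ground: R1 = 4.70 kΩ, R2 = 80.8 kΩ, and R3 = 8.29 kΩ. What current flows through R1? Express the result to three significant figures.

Equivalent of the parallel group: R_p = 2.892 kΩ.
V_A by voltage divider: V_A = 6.20 × 2.892/(1.55 + 2.892) = 4.037 V.
I(R1) = V_A / R1 = 4.037/4.70 = 0.8589 mA.
(Equivalently: I_total = 1.396 mA, then current-divider fraction G_k/ΣG = 0.6153.)

I ≈ 0.859 mA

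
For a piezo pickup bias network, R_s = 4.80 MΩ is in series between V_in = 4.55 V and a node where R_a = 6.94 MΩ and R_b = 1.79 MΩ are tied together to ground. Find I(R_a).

Combine the parallel branches: R_p = (1/6.94 + 1/1.79)⁻¹ = 1.423 MΩ.
V_A = 4.55 × 1.423/6.223 = 1.040 V.
Branch current I = V_A/R_a = 1.040/6.94 = 0.1499 µA.

I ≈ 0.150 µA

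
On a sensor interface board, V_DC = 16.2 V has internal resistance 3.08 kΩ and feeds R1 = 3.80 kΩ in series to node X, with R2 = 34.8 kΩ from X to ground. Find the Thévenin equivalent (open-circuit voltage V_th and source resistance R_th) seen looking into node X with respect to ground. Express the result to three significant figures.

V_th ≈ 13.5 V, R_th ≈ 5.74 kΩ

R1' = 3.08 + 3.80 = 6.880 kΩ (source resistance + R1).
Open-circuit (no load on X): V_th = V_DC · R2/(R1' + R2) = 16.2 × 34.8/(6.880 + 34.8) = 13.53 V.
With V_DC suppressed (replaced by a short), R_th = R1' ‖ R2 = (6.880 × 34.8)/(6.880 + 34.8) = 5.744 kΩ.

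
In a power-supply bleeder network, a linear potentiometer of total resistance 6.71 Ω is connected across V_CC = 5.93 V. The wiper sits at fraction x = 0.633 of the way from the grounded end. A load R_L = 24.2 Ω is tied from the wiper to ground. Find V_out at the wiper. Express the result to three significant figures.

The pot divides into 2.463 Ω above the wiper and 4.247 Ω below.
Lower segment in parallel with the load: 4.247 ‖ 24.2 = 3.613 Ω.
V_out = 5.93 × 3.613/(2.463 + 3.613) = 3.527 V.
(Unloaded: V_out = x·V_CC = 3.75 V.)

V_out ≈ 3.53 V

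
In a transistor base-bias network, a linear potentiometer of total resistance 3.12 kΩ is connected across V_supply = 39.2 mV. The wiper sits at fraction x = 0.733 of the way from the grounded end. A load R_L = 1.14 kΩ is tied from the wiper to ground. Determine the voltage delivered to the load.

The pot divides into 0.8330 kΩ above the wiper and 2.287 kΩ below.
Lower segment in parallel with the load: 2.287 ‖ 1.14 = 0.7608 kΩ.
Loaded-divider output: V_out = 39.2 × 0.4773 = 18.71 mV.

V_out ≈ 18.7 mV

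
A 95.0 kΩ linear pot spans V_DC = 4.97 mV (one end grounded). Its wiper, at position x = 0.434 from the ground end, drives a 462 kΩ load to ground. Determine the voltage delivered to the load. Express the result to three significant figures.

V_out ≈ 2.05 mV

Lower segment x·R_p = 41.23 kΩ; upper segment (1−x)·R_p = 53.77 kΩ.
Lower segment in parallel with the load: 41.23 ‖ 462 = 37.85 kΩ.
V_out = 4.97 × 37.85/(53.77 + 37.85) = 2.053 mV.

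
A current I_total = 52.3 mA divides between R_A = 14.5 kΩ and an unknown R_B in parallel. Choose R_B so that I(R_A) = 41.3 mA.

R_B ≈ 54.4 kΩ

In a two-way split, I_A/I_total = R_B/(R_A + R_B).
With f = 0.7897, R_B = R_A · f/(1−f) = 14.5 × 3.755 = 54.44 kΩ.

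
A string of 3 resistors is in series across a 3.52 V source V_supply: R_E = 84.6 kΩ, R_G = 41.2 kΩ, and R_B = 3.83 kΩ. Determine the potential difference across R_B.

Series total: ΣR = 84.6 + 41.2 + 3.83 = 129.6 kΩ.
Voltage divider: V = V_supply · (3.830 / 129.6) = 3.52 × 0.02955 = 0.1040 V.

V ≈ 0.104 V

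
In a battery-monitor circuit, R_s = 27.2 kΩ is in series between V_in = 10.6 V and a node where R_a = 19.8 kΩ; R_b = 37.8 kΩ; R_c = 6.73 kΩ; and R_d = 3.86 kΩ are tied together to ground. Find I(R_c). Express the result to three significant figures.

I ≈ 0.111 mA

Equivalent of the parallel group: R_p = 2.063 kΩ.
V_A by voltage divider: V_A = 10.6 × 2.063/(27.2 + 2.063) = 0.7474 V.
Branch current I = V_A/R_c = 0.7474/6.73 = 0.1111 mA.
(Equivalently: I_total = 0.3622 mA, then current-divider fraction G_k/ΣG = 0.3066.)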